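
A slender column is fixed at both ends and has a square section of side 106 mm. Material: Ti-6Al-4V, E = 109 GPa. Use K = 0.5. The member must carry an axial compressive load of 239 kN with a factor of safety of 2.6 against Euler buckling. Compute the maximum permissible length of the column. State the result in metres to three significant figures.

L_max ≈ 8.54 m

I = a⁴/12 = 106⁴/12 = 1.052×10^7 mm⁴
I = 1.052×10^-5 m⁴
Required critical load P_cr = n·P = 2.6 × 239 = 621.4 kN = 6.214×10^5 N
From P_cr = π²EI/(K·L)²:  L = (1/K)·√(π²EI/P_cr) = (1/0.5)·√(π²×1.09×10^11×1.052×10^-5/6.214×10^5)
L = 8.54 m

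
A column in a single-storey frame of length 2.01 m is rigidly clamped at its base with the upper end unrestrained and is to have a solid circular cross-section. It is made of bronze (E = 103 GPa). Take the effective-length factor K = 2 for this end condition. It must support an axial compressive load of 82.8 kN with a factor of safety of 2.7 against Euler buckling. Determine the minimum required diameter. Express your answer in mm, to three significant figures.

Required P_cr = n·P = 2.7 × 82.8 = 223.6 kN
L_e = K·L = 2 × 2.01 = 4.020 m
Required I = P_cr·L_e²/(π²E) = 2.236×10^5 × 4.020² / (π² × 1.03×10^11) = 3.554×10^-6 m⁴
I_req = 3.554×10^6 mm⁴
Solid circle: I = πd⁴/64  ⇒  d = (64I/π)^(1/4) = (64×3.554×10^6/π)^(1/4) = 92.2 mm

d ≈ 92.2 mm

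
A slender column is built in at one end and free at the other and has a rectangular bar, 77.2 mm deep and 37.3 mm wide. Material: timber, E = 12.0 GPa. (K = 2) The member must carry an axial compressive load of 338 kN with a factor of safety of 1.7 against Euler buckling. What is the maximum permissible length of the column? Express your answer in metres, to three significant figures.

Buckling occurs about the weak axis: I_min = h·b³/12 with b = 37.3 mm (the shorter side).
I_min = 77.2×37.3³/12 = 3.339×10^5 mm⁴
I = 3.339×10^-7 m⁴
Required critical load P_cr = n·P = 1.7 × 338 = 574.6 kN = 5.746×10^5 N
From P_cr = π²EI/(K·L)²:  L = (1/K)·√(π²EI/P_cr) = (1/2)·√(π²×1.20×10^10×3.339×10^-7/5.746×10^5)
L = 0.131 m

L_max ≈ 0.131 m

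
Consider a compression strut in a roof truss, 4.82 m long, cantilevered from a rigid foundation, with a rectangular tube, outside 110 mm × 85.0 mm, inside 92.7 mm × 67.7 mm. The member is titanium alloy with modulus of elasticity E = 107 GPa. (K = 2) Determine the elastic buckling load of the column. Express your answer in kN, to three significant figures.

Weak-axis I_min = (h_o·b_o³ − h_i·b_i³)/12 with b_o = 85.0, b_i = 67.70 mm (shorter outer/inner sides).
I_min = (110×85.0³ − 92.70×67.70³)/12 = 3.232×10^6 mm⁴
I = 3.232×10^6 mm⁴ = 3.232×10^-6 m⁴
Effective length L_e = K·L = 2 × 4.82 = 9.640 m
P_cr = π²EI / L_e² = π² × 107×10⁹ × 3.232×10^-6 / 9.640² = 3.673×10^4 N

P_cr ≈ 36.7 kN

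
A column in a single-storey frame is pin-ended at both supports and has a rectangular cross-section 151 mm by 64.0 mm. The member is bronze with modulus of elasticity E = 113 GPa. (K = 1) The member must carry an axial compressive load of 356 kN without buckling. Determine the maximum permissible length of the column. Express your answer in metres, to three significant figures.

L_max ≈ 3.21 m

Buckling occurs about the weak axis: I_min = h·b³/12 with b = 64.0 mm (the shorter side).
I_min = 151×64.0³/12 = 3.299×10^6 mm⁴
I = 3.299×10^-6 m⁴
At the buckling limit P_cr = P = 3.560×10^5 N
From P_cr = π²EI/(K·L)²:  L = (1/K)·√(π²EI/P_cr) = (1/1)·√(π²×1.13×10^11×3.299×10^-6/3.560×10^5)
L = 3.21 m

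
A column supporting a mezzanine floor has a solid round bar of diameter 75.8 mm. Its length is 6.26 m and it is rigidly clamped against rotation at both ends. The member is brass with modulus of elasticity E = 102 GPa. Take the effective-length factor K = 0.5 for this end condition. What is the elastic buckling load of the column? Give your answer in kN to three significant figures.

P_cr ≈ 167 kN

I = πd⁴/64 = π×75.8⁴/64 = 1.620×10^6 mm⁴
I = 1.620×10^6 mm⁴ = 1.620×10^-6 m⁴
Effective length L_e = K·L = 0.5 × 6.26 = 3.130 m
P_cr = π²EI / L_e² = π² × 102×10⁹ × 1.620×10^-6 / 3.130² = 1.665×10^5 N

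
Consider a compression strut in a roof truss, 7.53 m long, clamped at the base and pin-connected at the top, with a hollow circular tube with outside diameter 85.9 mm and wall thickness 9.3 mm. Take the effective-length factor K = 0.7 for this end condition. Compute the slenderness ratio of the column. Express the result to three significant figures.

Inner diameter d_i = 85.9 − 2×9.3 = 67.30 mm
I = π(d_o⁴ − d_i⁴)/64 = π(85.9⁴ − 67.30⁴)/64 = 1.666×10^6 mm⁴
A = 2.238×10^3 mm²;  r_min = √(I/A) = √(1.666×10^6/2.238×10^3) = 27.28 mm
L_e = K·L = 0.7 × 7.53 m = 5.271 m = 5271.0 mm
λ = L_e / r_min = 5271.0 / 27.28 = 193

λ ≈ 193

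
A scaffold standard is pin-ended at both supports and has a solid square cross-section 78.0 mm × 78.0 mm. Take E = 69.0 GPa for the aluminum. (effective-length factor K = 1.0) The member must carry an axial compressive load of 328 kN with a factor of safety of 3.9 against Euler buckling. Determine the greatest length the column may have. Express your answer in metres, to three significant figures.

L_max ≈ 1.28 m

I = a⁴/12 = 78.0⁴/12 = 3.085×10^6 mm⁴
I = 3.085×10^-6 m⁴
Required critical load P_cr = n·P = 3.9 × 328 = 1279 kN = 1.279×10^6 N
From P_cr = π²EI/(K·L)²:  L = (1/K)·√(π²EI/P_cr) = (1/1)·√(π²×6.90×10^10×3.085×10^-6/1.279×10^6)
L = 1.28 m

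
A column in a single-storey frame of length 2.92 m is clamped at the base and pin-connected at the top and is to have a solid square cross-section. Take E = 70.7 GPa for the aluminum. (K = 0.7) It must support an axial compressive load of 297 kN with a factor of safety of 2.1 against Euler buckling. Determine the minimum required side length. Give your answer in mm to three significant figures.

Required P_cr = n·P = 2.1 × 297 = 623.7 kN
L_e = K·L = 0.7 × 2.92 = 2.044 m
Required I = P_cr·L_e²/(π²E) = 6.237×10^5 × 2.044² / (π² × 7.07×10^10) = 3.734×10^-6 m⁴
I_req = 3.734×10^6 mm⁴
Solid square: I = a⁴/12  ⇒  a = (12I)^(1/4) = (12×3.734×10^6)^(1/4) = 81.8 mm

a ≈ 81.8 mm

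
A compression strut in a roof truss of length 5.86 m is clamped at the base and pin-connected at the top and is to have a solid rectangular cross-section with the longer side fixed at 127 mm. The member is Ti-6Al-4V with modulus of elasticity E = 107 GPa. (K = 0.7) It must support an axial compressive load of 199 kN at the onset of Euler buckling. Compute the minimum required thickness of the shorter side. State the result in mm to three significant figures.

L_e = K·L = 0.7 × 5.86 = 4.102 m
Required I = P_cr·L_e²/(π²E) = 1.990×10^5 × 4.102² / (π² × 1.07×10^11) = 3.171×10^-6 m⁴
I_req = 3.171×10^6 mm⁴
Rectangle, weak axis: I_min = h·b³/12 with h = 127 mm fixed  ⇒  b = (12I/h)^(1/3) = 66.9 mm

b ≈ 66.9 mm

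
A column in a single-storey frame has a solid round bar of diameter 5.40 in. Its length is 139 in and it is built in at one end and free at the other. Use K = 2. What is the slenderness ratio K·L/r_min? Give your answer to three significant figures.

λ ≈ 206

I = πd⁴/64 = π×5.40⁴/64 = 41.74 in⁴
A = 22.90 in²;  r_min = √(I/A) = √(41.74/22.90) = 1.350 in
L_e = K·L = 2 × 139 = 278.0 in
λ = L_e / r_min = 278.00 / 1.350 = 206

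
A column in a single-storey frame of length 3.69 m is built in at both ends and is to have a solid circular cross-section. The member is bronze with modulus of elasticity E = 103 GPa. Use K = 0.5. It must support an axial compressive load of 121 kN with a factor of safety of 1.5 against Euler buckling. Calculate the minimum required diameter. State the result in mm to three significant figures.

Required P_cr = n·P = 1.5 × 121 = 181.5 kN
L_e = K·L = 0.5 × 3.69 = 1.845 m
Required I = P_cr·L_e²/(π²E) = 1.815×10^5 × 1.845² / (π² × 1.03×10^11) = 6.078×10^-7 m⁴
I_req = 6.078×10^5 mm⁴
Solid circle: I = πd⁴/64  ⇒  d = (64I/π)^(1/4) = (64×6.078×10^5/π)^(1/4) = 59.3 mm

d ≈ 59.3 mm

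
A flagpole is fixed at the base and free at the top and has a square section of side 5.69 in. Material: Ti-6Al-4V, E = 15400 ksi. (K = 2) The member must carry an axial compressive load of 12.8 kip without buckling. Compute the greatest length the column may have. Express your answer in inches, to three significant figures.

I = a⁴/12 = 5.69⁴/12 = 87.35 in⁴
At the buckling limit P_cr = P = 1.280×10^4 lb
From P_cr = π²EI/(K·L)²:  L = (1/K)·√(π²EI/P_cr) = (1/2)·√(π²×1.54×10^7×87.35/1.280×10^4)
L = 509 in

L_max ≈ 509 in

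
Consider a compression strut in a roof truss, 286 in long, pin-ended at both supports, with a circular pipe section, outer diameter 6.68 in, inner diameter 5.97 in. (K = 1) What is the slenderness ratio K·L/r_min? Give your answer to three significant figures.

d_o = 6.68 in, d_i = 5.97 in
I = π(d_o⁴ − d_i⁴)/64 = π(6.68⁴ − 5.970⁴)/64 = 35.39 in⁴
A = 7.054 in²;  r_min = √(I/A) = √(35.39/7.054) = 2.240 in
L_e = K·L = 1 × 286 = 286.0 in
λ = L_e / r_min = 286.00 / 2.240 = 128

λ ≈ 128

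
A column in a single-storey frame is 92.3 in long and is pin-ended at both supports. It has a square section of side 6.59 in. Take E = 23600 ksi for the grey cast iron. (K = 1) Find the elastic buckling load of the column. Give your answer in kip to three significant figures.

I = a⁴/12 = 6.59⁴/12 = 157.2 in⁴
Effective length L_e = K·L = 1 × 92.3 = 92.30 in
P_cr = π²EI / L_e² = π² × 23600×10³ × 157.2 / 92.30² = 4.297×10^6 lb

P_cr ≈ 4300 kip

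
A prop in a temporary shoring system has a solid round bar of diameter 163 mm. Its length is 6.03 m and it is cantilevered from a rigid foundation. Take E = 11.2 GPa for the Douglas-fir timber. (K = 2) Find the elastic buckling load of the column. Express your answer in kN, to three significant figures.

I = πd⁴/64 = π×163⁴/64 = 3.465×10^7 mm⁴
I = 3.465×10^7 mm⁴ = 3.465×10^-5 m⁴
Effective length L_e = K·L = 2 × 6.03 = 12.06 m
P_cr = π²EI / L_e² = π² × 11.2×10⁹ × 3.465×10^-5 / 12.06² = 2.634×10^4 N

P_cr ≈ 26.3 kN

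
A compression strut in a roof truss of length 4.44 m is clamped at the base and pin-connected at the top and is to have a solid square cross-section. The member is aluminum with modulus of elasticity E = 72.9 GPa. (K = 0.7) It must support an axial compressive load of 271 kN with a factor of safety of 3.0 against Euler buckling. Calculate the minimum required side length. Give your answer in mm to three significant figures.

a ≈ 107 mm

Required P_cr = n·P = 3.0 × 271 = 813.0 kN
L_e = K·L = 0.7 × 4.44 = 3.108 m
Required I = P_cr·L_e²/(π²E) = 8.130×10^5 × 3.108² / (π² × 7.29×10^10) = 1.092×10^-5 m⁴
I_req = 1.092×10^7 mm⁴
Solid square: I = a⁴/12  ⇒  a = (12I)^(1/4) = (12×1.092×10^7)^(1/4) = 107 mm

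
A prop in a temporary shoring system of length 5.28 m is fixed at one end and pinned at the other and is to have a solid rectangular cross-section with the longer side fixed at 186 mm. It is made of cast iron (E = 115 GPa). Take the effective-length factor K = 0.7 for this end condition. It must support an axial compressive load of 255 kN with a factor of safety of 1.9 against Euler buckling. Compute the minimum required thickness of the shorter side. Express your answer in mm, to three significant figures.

Required P_cr = n·P = 1.9 × 255 = 484.5 kN
L_e = K·L = 0.7 × 5.28 = 3.696 m
Required I = P_cr·L_e²/(π²E) = 4.845×10^5 × 3.696² / (π² × 1.15×10^11) = 5.831×10^-6 m⁴
I_req = 5.831×10^6 mm⁴
Rectangle, weak axis: I_min = h·b³/12 with h = 186 mm fixed  ⇒  b = (12I/h)^(1/3) = 72.2 mm

b ≈ 72.2 mm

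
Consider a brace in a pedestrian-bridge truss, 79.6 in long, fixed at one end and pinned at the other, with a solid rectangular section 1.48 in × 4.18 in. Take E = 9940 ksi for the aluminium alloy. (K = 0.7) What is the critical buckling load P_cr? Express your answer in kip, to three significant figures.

P_cr ≈ 35.7 kip

Buckling occurs about the weak axis: I_min = h·b³/12 with b = 1.48 in (the shorter side).
I_min = 4.18×1.48³/12 = 1.129 in⁴
Effective length L_e = K·L = 0.7 × 79.6 = 55.72 in
P_cr = π²EI / L_e² = π² × 9940×10³ × 1.129 / 55.72² = 3.568×10^4 lb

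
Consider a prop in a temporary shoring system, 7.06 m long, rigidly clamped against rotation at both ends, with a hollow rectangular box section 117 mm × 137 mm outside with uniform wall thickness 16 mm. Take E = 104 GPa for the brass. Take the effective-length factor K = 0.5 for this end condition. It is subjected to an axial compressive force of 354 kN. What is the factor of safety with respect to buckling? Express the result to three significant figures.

n ≈ 3.00

Inner dimensions: h_i = 137 − 2×16 = 105.0 mm, b_i = 117 − 2×16 = 85.00 mm
Weak-axis I_min = (h_o·b_o³ − h_i·b_i³)/12 with b_o = 117, b_i = 85.00 mm (shorter outer/inner sides).
I_min = (137×117³ − 105.0×85.00³)/12 = 1.291×10^7 mm⁴
I = 1.291×10^7 mm⁴ = 1.291×10^-5 m⁴
Effective length L_e = K·L = 0.5 × 7.06 = 3.530 m
P_cr = π²EI / L_e² = π² × 104×10⁹ × 1.291×10^-5 / 3.530² = 1.064×10^6 N
Factor of safety n = P_cr / P = 1063.6 / 354 = 3.00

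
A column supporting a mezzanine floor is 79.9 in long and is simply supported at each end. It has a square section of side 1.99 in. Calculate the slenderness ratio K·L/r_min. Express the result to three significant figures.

λ ≈ 139

For a square r = a/√12 = 1.99/√12 = 0.5745 in
L_e = K·L = 1 × 79.9 = 79.90 in
λ = L_e / r_min = 79.900 / 0.5745 = 139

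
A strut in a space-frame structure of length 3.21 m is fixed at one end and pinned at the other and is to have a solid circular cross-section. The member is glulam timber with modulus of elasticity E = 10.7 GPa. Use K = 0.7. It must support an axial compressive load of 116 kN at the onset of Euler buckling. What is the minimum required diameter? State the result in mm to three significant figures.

L_e = K·L = 0.7 × 3.21 = 2.247 m
Required I = P_cr·L_e²/(π²E) = 1.160×10^5 × 2.247² / (π² × 1.07×10^10) = 5.546×10^-6 m⁴
I_req = 5.546×10^6 mm⁴
Solid circle: I = πd⁴/64  ⇒  d = (64I/π)^(1/4) = (64×5.546×10^6/π)^(1/4) = 103 mm

d ≈ 103 mm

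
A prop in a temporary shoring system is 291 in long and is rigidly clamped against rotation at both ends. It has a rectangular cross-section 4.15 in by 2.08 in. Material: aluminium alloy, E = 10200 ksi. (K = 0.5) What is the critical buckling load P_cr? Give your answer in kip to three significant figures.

P_cr ≈ 14.8 kip

Buckling occurs about the weak axis: I_min = h·b³/12 with b = 2.08 in (the shorter side).
I_min = 4.15×2.08³/12 = 3.112 in⁴
Effective length L_e = K·L = 0.5 × 291 = 145.5 in
P_cr = π²EI / L_e² = π² × 10200×10³ × 3.112 / 145.5² = 1.480×10^4 lb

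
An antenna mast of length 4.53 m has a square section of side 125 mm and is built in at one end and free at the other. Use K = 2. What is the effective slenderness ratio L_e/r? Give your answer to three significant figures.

λ ≈ 251

For a square r = a/√12 = 125/√12 = 36.08 mm
L_e = K·L = 2 × 4.53 m = 9.060 m = 9060.0 mm
λ = L_e / r_min = 9060.0 / 36.08 = 251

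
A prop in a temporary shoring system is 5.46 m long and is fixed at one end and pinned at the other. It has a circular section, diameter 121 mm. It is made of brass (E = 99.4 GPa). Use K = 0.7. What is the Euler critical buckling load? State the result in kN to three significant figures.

P_cr ≈ 707 kN

I = πd⁴/64 = π×121⁴/64 = 1.052×10^7 mm⁴
I = 1.052×10^7 mm⁴ = 1.052×10^-5 m⁴
Effective length L_e = K·L = 0.7 × 5.46 = 3.822 m
P_cr = π²EI / L_e² = π² × 99.4×10⁹ × 1.052×10^-5 / 3.822² = 7.067×10^5 N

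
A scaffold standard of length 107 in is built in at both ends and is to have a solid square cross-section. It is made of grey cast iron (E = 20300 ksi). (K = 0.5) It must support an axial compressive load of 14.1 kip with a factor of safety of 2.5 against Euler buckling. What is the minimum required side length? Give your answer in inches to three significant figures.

a ≈ 1.57 in

Required P_cr = n·P = 2.5 × 14.1 = 35.25 kip
L_e = K·L = 0.5 × 107 = 53.50 in
Required I = P_cr·L_e²/(π²E) = 3.525×10^4 × 53.50² / (π² × 2.03×10^7) = 0.5036 in⁴
Solid square: I = a⁴/12  ⇒  a = (12I)^(1/4) = (12×0.5036)^(1/4) = 1.57 in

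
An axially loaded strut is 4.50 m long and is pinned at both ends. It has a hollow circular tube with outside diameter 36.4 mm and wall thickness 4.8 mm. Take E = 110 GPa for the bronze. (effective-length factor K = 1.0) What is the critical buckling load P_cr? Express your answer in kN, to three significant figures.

Inner diameter d_i = 36.4 − 2×4.8 = 26.80 mm
I = π(d_o⁴ − d_i⁴)/64 = π(36.4⁴ − 26.80⁴)/64 = 6.085×10^4 mm⁴
I = 6.085×10^4 mm⁴ = 6.085×10^-8 m⁴
Effective length L_e = K·L = 1 × 4.50 = 4.500 m
P_cr = π²EI / L_e² = π² × 110×10⁹ × 6.085×10^-8 / 4.500² = 3.262×10^3 N

P_cr ≈ 3.26 kN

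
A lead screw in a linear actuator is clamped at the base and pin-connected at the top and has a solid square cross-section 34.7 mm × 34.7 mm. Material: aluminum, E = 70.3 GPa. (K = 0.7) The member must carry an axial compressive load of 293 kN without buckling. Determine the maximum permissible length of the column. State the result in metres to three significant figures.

I = a⁴/12 = 34.7⁴/12 = 1.208×10^5 mm⁴
I = 1.208×10^-7 m⁴
At the buckling limit P_cr = P = 2.930×10^5 N
From P_cr = π²EI/(K·L)²:  L = (1/K)·√(π²EI/P_cr) = (1/0.7)·√(π²×7.03×10^10×1.208×10^-7/2.930×10^5)
L = 0.764 m

L_max ≈ 0.764 m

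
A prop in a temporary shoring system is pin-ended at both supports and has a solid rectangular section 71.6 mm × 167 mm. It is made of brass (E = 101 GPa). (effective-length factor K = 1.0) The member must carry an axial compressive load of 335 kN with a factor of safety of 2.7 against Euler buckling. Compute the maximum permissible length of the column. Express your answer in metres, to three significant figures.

L_max ≈ 2.37 m

Buckling occurs about the weak axis: I_min = h·b³/12 with b = 71.6 mm (the shorter side).
I_min = 167×71.6³/12 = 5.108×10^6 mm⁴
I = 5.108×10^-6 m⁴
Required critical load P_cr = n·P = 2.7 × 335 = 904.5 kN = 9.045×10^5 N
From P_cr = π²EI/(K·L)²:  L = (1/K)·√(π²EI/P_cr) = (1/1)·√(π²×1.01×10^11×5.108×10^-6/9.045×10^5)
L = 2.37 m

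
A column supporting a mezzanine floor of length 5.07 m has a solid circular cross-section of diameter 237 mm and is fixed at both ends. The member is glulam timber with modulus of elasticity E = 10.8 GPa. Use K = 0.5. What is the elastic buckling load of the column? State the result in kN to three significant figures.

I = πd⁴/64 = π×237⁴/64 = 1.549×10^8 mm⁴
I = 1.549×10^8 mm⁴ = 1.549×10^-4 m⁴
Effective length L_e = K·L = 0.5 × 5.07 = 2.535 m
P_cr = π²EI / L_e² = π² × 10.8×10⁹ × 1.549×10^-4 / 2.535² = 2.569×10^6 N

P_cr ≈ 2570 kN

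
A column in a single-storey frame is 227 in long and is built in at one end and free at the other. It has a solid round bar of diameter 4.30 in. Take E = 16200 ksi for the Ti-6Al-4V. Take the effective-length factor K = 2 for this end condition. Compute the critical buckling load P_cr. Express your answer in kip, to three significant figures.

P_cr ≈ 13.0 kip

I = πd⁴/64 = π×4.30⁴/64 = 16.78 in⁴
Effective length L_e = K·L = 2 × 227 = 454.0 in
P_cr = π²EI / L_e² = π² × 16200×10³ × 16.78 / 454.0² = 1.302×10^4 lb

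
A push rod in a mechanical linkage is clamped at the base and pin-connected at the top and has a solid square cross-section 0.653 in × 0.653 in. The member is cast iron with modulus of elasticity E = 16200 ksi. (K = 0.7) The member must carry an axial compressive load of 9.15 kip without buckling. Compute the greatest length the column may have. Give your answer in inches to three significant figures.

L_max ≈ 23.2 in

I = a⁴/12 = 0.653⁴/12 = 1.515×10^-2 in⁴
At the buckling limit P_cr = P = 9.150×10^3 lb
From P_cr = π²EI/(K·L)²:  L = (1/K)·√(π²EI/P_cr) = (1/0.7)·√(π²×1.62×10^7×1.515×10^-2/9.150×10^3)
L = 23.2 in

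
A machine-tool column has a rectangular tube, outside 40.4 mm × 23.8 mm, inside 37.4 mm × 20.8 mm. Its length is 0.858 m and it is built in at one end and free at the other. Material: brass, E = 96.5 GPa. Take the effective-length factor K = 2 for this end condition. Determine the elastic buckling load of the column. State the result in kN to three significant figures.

P_cr ≈ 5.61 kN

Weak-axis I_min = (h_o·b_o³ − h_i·b_i³)/12 with b_o = 23.8, b_i = 20.80 mm (shorter outer/inner sides).
I_min = (40.4×23.8³ − 37.40×20.80³)/12 = 1.734×10^4 mm⁴
I = 1.734×10^4 mm⁴ = 1.734×10^-8 m⁴
Effective length L_e = K·L = 2 × 0.858 = 1.716 m
P_cr = π²EI / L_e² = π² × 96.5×10⁹ × 1.734×10^-8 / 1.716² = 5.609×10^3 N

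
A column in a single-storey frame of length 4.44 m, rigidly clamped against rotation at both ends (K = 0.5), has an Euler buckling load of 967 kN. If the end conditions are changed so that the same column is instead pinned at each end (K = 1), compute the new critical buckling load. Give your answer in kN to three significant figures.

P_cr ≈ 242 kN

P_cr ∝ 1/K², so P_cr,new = P_cr,old × (K_old/K_new)² = 967 × (0.5/1)²
= 967 × 0.2500 = 242 kN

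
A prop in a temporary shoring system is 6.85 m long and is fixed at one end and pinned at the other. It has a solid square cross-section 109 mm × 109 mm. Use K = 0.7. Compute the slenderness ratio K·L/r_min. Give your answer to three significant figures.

I = a⁴/12 = 109⁴/12 = 1.176×10^7 mm⁴
A = 1.188×10^4 mm²;  r_min = √(I/A) = √(1.176×10^7/1.188×10^4) = 31.47 mm
L_e = K·L = 0.7 × 6.85 m = 4.795 m = 4795.0 mm
λ = L_e / r_min = 4795.0 / 31.47 = 152

λ ≈ 152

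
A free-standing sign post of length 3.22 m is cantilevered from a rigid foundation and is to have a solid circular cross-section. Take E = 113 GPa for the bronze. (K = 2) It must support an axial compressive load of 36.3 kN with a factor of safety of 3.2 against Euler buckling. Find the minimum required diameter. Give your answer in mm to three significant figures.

d ≈ 96.9 mm

Required P_cr = n·P = 3.2 × 36.3 = 116.2 kN
L_e = K·L = 2 × 3.22 = 6.440 m
Required I = P_cr·L_e²/(π²E) = 1.162×10^5 × 6.440² / (π² × 1.13×10^11) = 4.320×10^-6 m⁴
I_req = 4.320×10^6 mm⁴
Solid circle: I = πd⁴/64  ⇒  d = (64I/π)^(1/4) = (64×4.320×10^6/π)^(1/4) = 96.9 mm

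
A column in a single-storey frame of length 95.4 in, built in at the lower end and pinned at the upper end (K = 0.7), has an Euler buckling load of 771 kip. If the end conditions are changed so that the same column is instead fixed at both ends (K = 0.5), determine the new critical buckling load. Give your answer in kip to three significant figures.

P_cr ∝ 1/K², so P_cr,new = P_cr,old × (K_old/K_new)² = 771 × (0.7/0.5)²
= 771 × 1.960 = 1510 kip

P_cr ≈ 1510 kip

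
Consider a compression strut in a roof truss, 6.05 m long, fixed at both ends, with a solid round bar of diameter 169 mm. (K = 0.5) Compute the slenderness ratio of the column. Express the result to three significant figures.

For a solid circle r = d/4 = 169/4 = 42.25 mm
L_e = K·L = 0.5 × 6.05 m = 3.025 m = 3025.0 mm
λ = L_e / r_min = 3025.0 / 42.25 = 71.6

λ ≈ 71.6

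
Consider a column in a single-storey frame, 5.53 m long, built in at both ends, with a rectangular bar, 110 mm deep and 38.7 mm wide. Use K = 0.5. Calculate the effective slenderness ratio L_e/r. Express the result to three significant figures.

For a rectangle r_min = b/√12 = 38.7/√12 = 11.17 mm
L_e = K·L = 0.5 × 5.53 m = 2.765 m = 2765.0 mm
λ = L_e / r_min = 2765.0 / 11.17 = 247

λ ≈ 247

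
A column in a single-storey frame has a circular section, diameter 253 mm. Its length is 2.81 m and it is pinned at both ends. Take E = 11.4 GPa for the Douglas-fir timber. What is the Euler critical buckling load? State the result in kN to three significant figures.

P_cr ≈ 2870 kN

I = πd⁴/64 = π×253⁴/64 = 2.011×10^8 mm⁴
I = 2.011×10^8 mm⁴ = 2.011×10^-4 m⁴
Effective length L_e = K·L = 1 × 2.81 = 2.810 m
P_cr = π²EI / L_e² = π² × 11.4×10⁹ × 2.011×10^-4 / 2.810² = 2.866×10^6 N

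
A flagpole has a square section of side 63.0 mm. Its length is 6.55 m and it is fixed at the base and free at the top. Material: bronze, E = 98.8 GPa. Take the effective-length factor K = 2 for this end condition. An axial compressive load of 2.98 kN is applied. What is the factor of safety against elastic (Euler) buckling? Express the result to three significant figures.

I = a⁴/12 = 63.0⁴/12 = 1.313×10^6 mm⁴
I = 1.313×10^6 mm⁴ = 1.313×10^-6 m⁴
Effective length L_e = K·L = 2 × 6.55 = 13.10 m
P_cr = π²EI / L_e² = π² × 98.8×10⁹ × 1.313×10^-6 / 13.10² = 7.459×10^3 N
Factor of safety n = P_cr / P = 7.4592 / 2.98 = 2.50

n ≈ 2.50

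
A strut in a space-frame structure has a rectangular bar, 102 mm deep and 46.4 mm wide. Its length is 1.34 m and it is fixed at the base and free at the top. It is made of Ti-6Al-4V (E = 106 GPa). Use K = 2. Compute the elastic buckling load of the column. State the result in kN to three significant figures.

Buckling occurs about the weak axis: I_min = h·b³/12 with b = 46.4 mm (the shorter side).
I_min = 102×46.4³/12 = 8.491×10^5 mm⁴
I = 8.491×10^5 mm⁴ = 8.491×10^-7 m⁴
Effective length L_e = K·L = 2 × 1.34 = 2.680 m
P_cr = π²EI / L_e² = π² × 106×10⁹ × 8.491×10^-7 / 2.680² = 1.237×10^5 N

P_cr ≈ 124 kN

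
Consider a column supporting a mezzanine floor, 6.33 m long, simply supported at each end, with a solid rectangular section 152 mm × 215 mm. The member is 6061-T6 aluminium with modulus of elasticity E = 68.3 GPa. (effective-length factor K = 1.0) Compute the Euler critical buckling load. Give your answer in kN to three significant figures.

P_cr ≈ 1060 kN

Buckling occurs about the weak axis: I_min = h·b³/12 with b = 152 mm (the shorter side).
I_min = 215×152³/12 = 6.292×10^7 mm⁴
I = 6.292×10^7 mm⁴ = 6.292×10^-5 m⁴
Effective length L_e = K·L = 1 × 6.33 = 6.330 m
P_cr = π²EI / L_e² = π² × 68.3×10⁹ × 6.292×10^-5 / 6.330² = 1.059×10^6 N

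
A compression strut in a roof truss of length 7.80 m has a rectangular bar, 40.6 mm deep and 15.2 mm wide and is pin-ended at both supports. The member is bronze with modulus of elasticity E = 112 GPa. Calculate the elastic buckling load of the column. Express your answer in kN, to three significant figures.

Buckling occurs about the weak axis: I_min = h·b³/12 with b = 15.2 mm (the shorter side).
I_min = 40.6×15.2³/12 = 1.188×10^4 mm⁴
I = 1.188×10^4 mm⁴ = 1.188×10^-8 m⁴
Effective length L_e = K·L = 1 × 7.80 = 7.800 m
P_cr = π²EI / L_e² = π² × 112×10⁹ × 1.188×10^-8 / 7.800² = 215.9 N

P_cr ≈ 0.216 kN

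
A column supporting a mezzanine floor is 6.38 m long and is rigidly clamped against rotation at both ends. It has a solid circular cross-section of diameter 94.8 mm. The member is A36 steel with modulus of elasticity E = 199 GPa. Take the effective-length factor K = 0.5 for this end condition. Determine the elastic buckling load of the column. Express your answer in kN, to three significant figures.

P_cr ≈ 765 kN

I = πd⁴/64 = π×94.8⁴/64 = 3.965×10^6 mm⁴
I = 3.965×10^6 mm⁴ = 3.965×10^-6 m⁴
Effective length L_e = K·L = 0.5 × 6.38 = 3.190 m
P_cr = π²EI / L_e² = π² × 199×10⁹ × 3.965×10^-6 / 3.190² = 7.652×10^5 N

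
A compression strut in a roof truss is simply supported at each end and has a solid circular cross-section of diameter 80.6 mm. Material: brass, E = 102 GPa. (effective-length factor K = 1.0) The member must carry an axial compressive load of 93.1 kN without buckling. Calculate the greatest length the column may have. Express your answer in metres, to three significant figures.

I = πd⁴/64 = π×80.6⁴/64 = 2.072×10^6 mm⁴
I = 2.072×10^-6 m⁴
At the buckling limit P_cr = P = 9.310×10^4 N
From P_cr = π²EI/(K·L)²:  L = (1/K)·√(π²EI/P_cr) = (1/1)·√(π²×1.02×10^11×2.072×10^-6/9.310×10^4)
L = 4.73 m

L_max ≈ 4.73 m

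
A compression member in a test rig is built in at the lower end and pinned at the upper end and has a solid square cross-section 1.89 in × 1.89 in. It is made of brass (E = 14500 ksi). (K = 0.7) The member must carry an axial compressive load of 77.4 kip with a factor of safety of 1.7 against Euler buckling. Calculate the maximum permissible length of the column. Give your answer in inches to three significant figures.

L_max ≈ 48.6 in

I = a⁴/12 = 1.89⁴/12 = 1.063 in⁴
Required critical load P_cr = n·P = 1.7 × 77.4 = 131.6 kip = 1.316×10^5 lb
From P_cr = π²EI/(K·L)²:  L = (1/K)·√(π²EI/P_cr) = (1/0.7)·√(π²×1.45×10^7×1.063/1.316×10^5)
L = 48.6 in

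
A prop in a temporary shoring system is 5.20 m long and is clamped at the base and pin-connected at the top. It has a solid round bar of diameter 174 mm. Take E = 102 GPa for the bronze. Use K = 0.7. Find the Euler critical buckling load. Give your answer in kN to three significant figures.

P_cr ≈ 3420 kN

I = πd⁴/64 = π×174⁴/64 = 4.500×10^7 mm⁴
I = 4.500×10^7 mm⁴ = 4.500×10^-5 m⁴
Effective length L_e = K·L = 0.7 × 5.20 = 3.640 m
P_cr = π²EI / L_e² = π² × 102×10⁹ × 4.500×10^-5 / 3.640² = 3.419×10^6 N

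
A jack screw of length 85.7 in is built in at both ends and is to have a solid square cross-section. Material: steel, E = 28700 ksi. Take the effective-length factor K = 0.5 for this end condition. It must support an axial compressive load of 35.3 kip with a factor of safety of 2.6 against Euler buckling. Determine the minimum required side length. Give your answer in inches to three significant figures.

a ≈ 1.63 in

Required P_cr = n·P = 2.6 × 35.3 = 91.78 kip
L_e = K·L = 0.5 × 85.7 = 42.85 in
Required I = P_cr·L_e²/(π²E) = 9.178×10^4 × 42.85² / (π² × 2.87×10^7) = 0.5949 in⁴
Solid square: I = a⁴/12  ⇒  a = (12I)^(1/4) = (12×0.5949)^(1/4) = 1.63 in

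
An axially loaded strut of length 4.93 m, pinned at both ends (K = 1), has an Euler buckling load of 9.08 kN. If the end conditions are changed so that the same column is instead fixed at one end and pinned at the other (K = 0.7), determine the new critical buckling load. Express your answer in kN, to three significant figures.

P_cr ≈ 18.5 kN

P_cr ∝ 1/K², so P_cr,new = P_cr,old × (K_old/K_new)² = 9.08 × (1/0.7)²
= 9.08 × 2.041 = 18.5 kN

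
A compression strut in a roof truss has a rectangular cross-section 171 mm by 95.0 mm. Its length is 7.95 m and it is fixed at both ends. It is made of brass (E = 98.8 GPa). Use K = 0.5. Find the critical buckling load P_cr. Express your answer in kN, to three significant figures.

P_cr ≈ 754 kN

Buckling occurs about the weak axis: I_min = h·b³/12 with b = 95.0 mm (the shorter side).
I_min = 171×95.0³/12 = 1.222×10^7 mm⁴
I = 1.222×10^7 mm⁴ = 1.222×10^-5 m⁴
Effective length L_e = K·L = 0.5 × 7.95 = 3.975 m
P_cr = π²EI / L_e² = π² × 98.8×10⁹ × 1.222×10^-5 / 3.975² = 7.540×10^5 N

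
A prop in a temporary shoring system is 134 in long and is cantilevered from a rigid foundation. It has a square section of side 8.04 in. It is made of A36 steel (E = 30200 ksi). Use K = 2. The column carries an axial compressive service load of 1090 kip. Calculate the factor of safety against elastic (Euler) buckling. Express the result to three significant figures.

I = a⁴/12 = 8.04⁴/12 = 348.2 in⁴
Effective length L_e = K·L = 2 × 134 = 268.0 in
P_cr = π²EI / L_e² = π² × 30200×10³ × 348.2 / 268.0² = 1.445×10^6 lb
Factor of safety n = P_cr / P = 1445.0 / 1090 = 1.33

n ≈ 1.33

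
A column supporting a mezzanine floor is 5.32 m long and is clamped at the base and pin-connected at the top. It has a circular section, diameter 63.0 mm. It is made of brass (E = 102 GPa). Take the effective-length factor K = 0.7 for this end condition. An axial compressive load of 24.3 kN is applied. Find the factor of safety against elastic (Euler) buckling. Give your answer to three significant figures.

I = πd⁴/64 = π×63.0⁴/64 = 7.733×10^5 mm⁴
I = 7.733×10^5 mm⁴ = 7.733×10^-7 m⁴
Effective length L_e = K·L = 0.7 × 5.32 = 3.724 m
P_cr = π²EI / L_e² = π² × 102×10⁹ × 7.733×10^-7 / 3.724² = 5.613×10^4 N
Factor of safety n = P_cr / P = 56.132 / 24.3 = 2.31

n ≈ 2.31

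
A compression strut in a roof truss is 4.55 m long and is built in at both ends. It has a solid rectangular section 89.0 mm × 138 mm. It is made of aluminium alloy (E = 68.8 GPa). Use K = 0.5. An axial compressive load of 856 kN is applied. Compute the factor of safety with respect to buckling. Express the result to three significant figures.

Buckling occurs about the weak axis: I_min = h·b³/12 with b = 89.0 mm (the shorter side).
I_min = 138×89.0³/12 = 8.107×10^6 mm⁴
I = 8.107×10^6 mm⁴ = 8.107×10^-6 m⁴
Effective length L_e = K·L = 0.5 × 4.55 = 2.275 m
P_cr = π²EI / L_e² = π² × 68.8×10⁹ × 8.107×10^-6 / 2.275² = 1.064×10^6 N
Factor of safety n = P_cr / P = 1063.6 / 856 = 1.24

n ≈ 1.24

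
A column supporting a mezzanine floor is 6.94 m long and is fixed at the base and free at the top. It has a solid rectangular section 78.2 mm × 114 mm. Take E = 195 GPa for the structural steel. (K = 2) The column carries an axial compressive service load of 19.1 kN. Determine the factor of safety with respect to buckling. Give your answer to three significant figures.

n ≈ 2.38

Buckling occurs about the weak axis: I_min = h·b³/12 with b = 78.2 mm (the shorter side).
I_min = 114×78.2³/12 = 4.543×10^6 mm⁴
I = 4.543×10^6 mm⁴ = 4.543×10^-6 m⁴
Effective length L_e = K·L = 2 × 6.94 = 13.88 m
P_cr = π²EI / L_e² = π² × 195×10⁹ × 4.543×10^-6 / 13.88² = 4.538×10^4 N
Factor of safety n = P_cr / P = 45.384 / 19.1 = 2.38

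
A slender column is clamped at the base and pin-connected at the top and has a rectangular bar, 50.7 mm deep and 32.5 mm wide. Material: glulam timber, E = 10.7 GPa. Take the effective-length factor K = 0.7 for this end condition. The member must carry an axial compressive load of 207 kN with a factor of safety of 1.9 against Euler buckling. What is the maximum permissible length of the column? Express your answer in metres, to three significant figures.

L_max ≈ 0.282 m

Buckling occurs about the weak axis: I_min = h·b³/12 with b = 32.5 mm (the shorter side).
I_min = 50.7×32.5³/12 = 1.450×10^5 mm⁴
I = 1.450×10^-7 m⁴
Required critical load P_cr = n·P = 1.9 × 207 = 393.3 kN = 3.933×10^5 N
From P_cr = π²EI/(K·L)²:  L = (1/K)·√(π²EI/P_cr) = (1/0.7)·√(π²×1.07×10^10×1.450×10^-7/3.933×10^5)
L = 0.282 m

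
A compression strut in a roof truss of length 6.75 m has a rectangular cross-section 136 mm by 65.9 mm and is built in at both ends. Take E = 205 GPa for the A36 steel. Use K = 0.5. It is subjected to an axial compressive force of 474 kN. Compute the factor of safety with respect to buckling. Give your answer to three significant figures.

n ≈ 1.22

Buckling occurs about the weak axis: I_min = h·b³/12 with b = 65.9 mm (the shorter side).
I_min = 136×65.9³/12 = 3.244×10^6 mm⁴
I = 3.244×10^6 mm⁴ = 3.244×10^-6 m⁴
Effective length L_e = K·L = 0.5 × 6.75 = 3.375 m
P_cr = π²EI / L_e² = π² × 205×10⁹ × 3.244×10^-6 / 3.375² = 5.761×10^5 N
Factor of safety n = P_cr / P = 576.13 / 474 = 1.22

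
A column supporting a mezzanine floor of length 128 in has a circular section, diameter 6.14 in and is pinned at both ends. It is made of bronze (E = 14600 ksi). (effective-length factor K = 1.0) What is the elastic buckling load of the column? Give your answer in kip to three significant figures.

P_cr ≈ 614 kip

I = πd⁴/64 = π×6.14⁴/64 = 69.77 in⁴
Effective length L_e = K·L = 1 × 128 = 128.0 in
P_cr = π²EI / L_e² = π² × 14600×10³ × 69.77 / 128.0² = 6.136×10^5 lb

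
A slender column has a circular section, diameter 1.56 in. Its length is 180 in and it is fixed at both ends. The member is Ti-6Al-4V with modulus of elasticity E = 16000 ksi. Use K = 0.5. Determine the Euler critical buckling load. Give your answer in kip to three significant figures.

I = πd⁴/64 = π×1.56⁴/64 = 0.2907 in⁴
Effective length L_e = K·L = 0.5 × 180 = 90.00 in
P_cr = π²EI / L_e² = π² × 16000×10³ × 0.2907 / 90.00² = 5.668×10^3 lb

P_cr ≈ 5.67 kip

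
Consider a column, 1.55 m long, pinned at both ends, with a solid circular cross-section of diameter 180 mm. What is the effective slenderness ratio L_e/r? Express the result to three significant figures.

For a solid circle r = d/4 = 180/4 = 45.00 mm
L_e = K·L = 1 × 1.55 m = 1.550 m = 1550.0 mm
λ = L_e / r_min = 1550.0 / 45.00 = 34.4

λ ≈ 34.4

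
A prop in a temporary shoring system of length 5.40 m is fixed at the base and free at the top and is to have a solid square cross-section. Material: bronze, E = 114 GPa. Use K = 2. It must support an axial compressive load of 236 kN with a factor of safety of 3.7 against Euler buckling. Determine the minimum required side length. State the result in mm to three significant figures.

a ≈ 182 mm

Required P_cr = n·P = 3.7 × 236 = 873.2 kN
L_e = K·L = 2 × 5.40 = 10.80 m
Required I = P_cr·L_e²/(π²E) = 8.732×10^5 × 10.80² / (π² × 1.14×10^11) = 9.052×10^-5 m⁴
I_req = 9.052×10^7 mm⁴
Solid square: I = a⁴/12  ⇒  a = (12I)^(1/4) = (12×9.052×10^7)^(1/4) = 182 mm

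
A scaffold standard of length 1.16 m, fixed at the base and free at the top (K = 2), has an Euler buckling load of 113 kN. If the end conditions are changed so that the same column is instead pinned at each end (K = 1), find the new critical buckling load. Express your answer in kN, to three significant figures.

P_cr ≈ 452 kN

P_cr ∝ 1/K², so P_cr,new = P_cr,old × (K_old/K_new)² = 113 × (2/1)²
= 113 × 4.000 = 452 kN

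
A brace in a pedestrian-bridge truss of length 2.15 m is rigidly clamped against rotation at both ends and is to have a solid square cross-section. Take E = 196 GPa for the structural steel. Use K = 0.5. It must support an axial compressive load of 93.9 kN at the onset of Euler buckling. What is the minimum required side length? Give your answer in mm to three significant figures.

L_e = K·L = 0.5 × 2.15 = 1.075 m
Required I = P_cr·L_e²/(π²E) = 9.390×10^4 × 1.075² / (π² × 1.96×10^11) = 5.610×10^-8 m⁴
I_req = 5.610×10^4 mm⁴
Solid square: I = a⁴/12  ⇒  a = (12I)^(1/4) = (12×5.610×10^4)^(1/4) = 28.6 mm

a ≈ 28.6 mm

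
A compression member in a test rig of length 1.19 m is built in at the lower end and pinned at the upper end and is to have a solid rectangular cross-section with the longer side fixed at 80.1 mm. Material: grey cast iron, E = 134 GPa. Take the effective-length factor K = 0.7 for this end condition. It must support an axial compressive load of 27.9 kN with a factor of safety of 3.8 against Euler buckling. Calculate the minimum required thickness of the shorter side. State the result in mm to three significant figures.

Required P_cr = n·P = 3.8 × 27.9 = 106.0 kN
L_e = K·L = 0.7 × 1.19 = 0.8330 m
Required I = P_cr·L_e²/(π²E) = 1.060×10^5 × 0.8330² / (π² × 1.34×10^11) = 5.563×10^-8 m⁴
I_req = 5.563×10^4 mm⁴
Rectangle, weak axis: I_min = h·b³/12 with h = 80.1 mm fixed  ⇒  b = (12I/h)^(1/3) = 20.3 mm

b ≈ 20.3 mm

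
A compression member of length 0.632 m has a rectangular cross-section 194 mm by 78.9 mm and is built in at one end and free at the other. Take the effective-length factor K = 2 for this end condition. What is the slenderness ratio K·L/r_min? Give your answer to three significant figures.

For a rectangle r_min = b/√12 = 78.9/√12 = 22.78 mm
L_e = K·L = 2 × 0.632 m = 1.264 m = 1264.0 mm
λ = L_e / r_min = 1264.0 / 22.78 = 55.5

λ ≈ 55.5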